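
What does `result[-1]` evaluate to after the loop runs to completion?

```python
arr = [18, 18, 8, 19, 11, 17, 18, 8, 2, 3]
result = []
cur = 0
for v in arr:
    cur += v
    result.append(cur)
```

Let's trace through this code step by step.

Initialize: arr = [18, 18, 8, 19, 11, 17, 18, 8, 2, 3]
Initialize: result = []
Initialize: cur = 0
Entering loop: for v in arr:
After iteration 1: v = 18, result = [18], cur = 18
After iteration 2: v = 18, result = [18, 36], cur = 36
After iteration 3: v = 8, result = [18, 36, 44], cur = 44
After iteration 4: v = 19, result = [18, 36, 44, 63], cur = 63
After iteration 5: v = 11, result = [18, 36, 44, 63, 74], cur = 74
After iteration 6: v = 17, result = [18, 36, 44, 63, 74, 91], cur = 91
After iteration 7: v = 18, result = [18, 36, 44, 63, 74, 91, 109], cur = 109
After iteration 8: v = 8, result = [18, 36, 44, 63, 74, 91, 109, 117], cur = 117
After iteration 9: v = 2, result = [18, 36, 44, 63, 74, 91, 109, 117, 119], cur = 119
After iteration 10: v = 3, result = [18, 36, 44, 63, 74, 91, 109, 117, 119, 122], cur = 122
Loop ends.
result[-1] = 122

Final answer: 122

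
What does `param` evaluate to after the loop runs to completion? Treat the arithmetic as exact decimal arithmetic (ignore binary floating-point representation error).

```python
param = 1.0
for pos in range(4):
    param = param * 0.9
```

Let's trace through this code step by step.

Initialize: param = 1.0
Entering loop: for pos in range(4):
After iteration 1: pos = 0, param = 0.9
After iteration 2: pos = 1, param = 0.81
After iteration 3: pos = 2, param = 0.729
After iteration 4: pos = 3, param = 0.6561
Loop ends.

Final answer: 0.6561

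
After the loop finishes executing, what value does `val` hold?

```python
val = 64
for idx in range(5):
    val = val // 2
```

Let's trace through this code step by step.

Initialize: val = 64
Entering loop: for idx in range(5):
After iteration 1: idx = 0, val = 32
After iteration 2: idx = 1, val = 16
After iteration 3: idx = 2, val = 8
After iteration 4: idx = 3, val = 4
After iteration 5: idx = 4, val = 2
Loop ends.

Final answer: 2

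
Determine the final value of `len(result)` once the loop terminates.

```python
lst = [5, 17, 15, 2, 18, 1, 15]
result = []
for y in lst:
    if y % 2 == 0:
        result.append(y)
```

Let's trace through this code step by step.

Initialize: lst = [5, 17, 15, 2, 18, 1, 15]
Initialize: result = []
Entering loop: for y in lst:
After iteration 1: y = 5, result = []
After iteration 2: y = 17, result = []
After iteration 3: y = 15, result = []
After iteration 4: y = 2, result = [2]
After iteration 5: y = 18, result = [2, 18]
After iteration 6: y = 1, result = [2, 18]
After iteration 7: y = 15, result = [2, 18]
Loop ends.
len(result) = 2

Final answer: 2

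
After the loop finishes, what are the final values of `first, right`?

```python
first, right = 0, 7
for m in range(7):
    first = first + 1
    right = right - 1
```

Let's trace through this code step by step.

Initialize: first = 0
Initialize: right = 7
Entering loop: for m in range(7):
After iteration 1: m = 0, first = 1, right = 6
After iteration 2: m = 1, first = 2, right = 5
After iteration 3: m = 2, first = 3, right = 4
After iteration 4: m = 3, first = 4, right = 3
After iteration 5: m = 4, first = 5, right = 2
After iteration 6: m = 5, first = 6, right = 1
After iteration 7: m = 6, first = 7, right = 0
Loop ends.

Final answer: 7, 0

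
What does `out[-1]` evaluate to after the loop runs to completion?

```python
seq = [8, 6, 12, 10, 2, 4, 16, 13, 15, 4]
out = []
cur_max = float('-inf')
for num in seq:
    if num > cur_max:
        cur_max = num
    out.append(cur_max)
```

Let's trace through this code step by step.

Initialize: seq = [8, 6, 12, 10, 2, 4, 16, 13, 15, 4]
Initialize: out = []
Initialize: cur_max = -inf
Entering loop: for num in seq:
After iteration 1: num = 8, out = [8], cur_max = 8
After iteration 2: num = 6, out = [8, 8], cur_max = 8
After iteration 3: num = 12, out = [8, 8, 12], cur_max = 12
After iteration 4: num = 10, out = [8, 8, 12, 12], cur_max = 12
After iteration 5: num = 2, out = [8, 8, 12, 12, 12], cur_max = 12
After iteration 6: num = 4, out = [8, 8, 12, 12, 12, 12], cur_max = 12
After iteration 7: num = 16, out = [8, 8, 12, 12, 12, 12, 16], cur_max = 16
After iteration 8: num = 13, out = [8, 8, 12, 12, 12, 12, 16, 16], cur_max = 16
After iteration 9: num = 15, out = [8, 8, 12, 12, 12, 12, 16, 16, 16], cur_max = 16
After iteration 10: num = 4, out = [8, 8, 12, 12, 12, 12, 16, 16, 16, 16], cur_max = 16
Loop ends.
out[-1] = 16

Final answer: 16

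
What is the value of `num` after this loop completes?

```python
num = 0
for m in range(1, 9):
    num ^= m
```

Let's trace through this code step by step.

Initialize: num = 0
Entering loop: for m in range(1, 9):
After iteration 1: m = 1, num = 1
After iteration 2: m = 2, num = 3
After iteration 3: m = 3, num = 0
After iteration 4: m = 4, num = 4
After iteration 5: m = 5, num = 1
After iteration 6: m = 6, num = 7
After iteration 7: m = 7, num = 0
After iteration 8: m = 8, num = 8
Loop ends.

Final answer: 8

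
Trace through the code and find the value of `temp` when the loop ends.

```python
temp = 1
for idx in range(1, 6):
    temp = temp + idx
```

Let's trace through this code step by step.

Initialize: temp = 1
Entering loop: for idx in range(1, 6):
After iteration 1: idx = 1, temp = 2
After iteration 2: idx = 2, temp = 4
After iteration 3: idx = 3, temp = 7
After iteration 4: idx = 4, temp = 11
After iteration 5: idx = 5, temp = 16
Loop ends.

Final answer: 16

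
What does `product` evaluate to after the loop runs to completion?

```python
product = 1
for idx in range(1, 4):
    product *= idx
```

Let's trace through this code step by step.

Initialize: product = 1
Entering loop: for idx in range(1, 4):
After iteration 1: idx = 1, product = 1
After iteration 2: idx = 2, product = 2
After iteration 3: idx = 3, product = 6
Loop ends.

Final answer: 6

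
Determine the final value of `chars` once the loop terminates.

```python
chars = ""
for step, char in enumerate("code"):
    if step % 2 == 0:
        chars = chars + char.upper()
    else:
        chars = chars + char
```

Let's trace through this code step by step.

Initialize: chars = ''
Entering loop: for step, char in enumerate("code"):
After iteration 1: step = 0, char = 'c', chars = 'C'
After iteration 2: step = 1, char = 'o', chars = 'Co'
After iteration 3: step = 2, char = 'd', chars = 'CoD'
After iteration 4: step = 3, char = 'e', chars = 'CoDe'
Loop ends.

Final answer: 'CoDe'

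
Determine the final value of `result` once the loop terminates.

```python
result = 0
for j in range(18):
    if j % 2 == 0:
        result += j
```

Let's trace through this code step by step.

Initialize: result = 0
Entering loop: for j in range(18):
After iteration 1: j = 0, result = 0
After iteration 2: j = 1, result = 0
After iteration 3: j = 2, result = 2
After iteration 4: j = 3, result = 2
After iteration 5: j = 4, result = 6
After iteration 6: j = 5, result = 6
After iteration 7: j = 6, result = 12
After iteration 8: j = 7, result = 12
After iteration 9: j = 8, result = 20
After iteration 10: j = 9, result = 20
After iteration 11: j = 10, result = 30
After iteration 12: j = 11, result = 30
After iteration 13: j = 12, result = 42
After iteration 14: j = 13, result = 42
After iteration 15: j = 14, result = 56
After iteration 16: j = 15, result = 56
After iteration 17: j = 16, result = 72
After iteration 18: j = 17, result = 72
Loop ends.

Final answer: 72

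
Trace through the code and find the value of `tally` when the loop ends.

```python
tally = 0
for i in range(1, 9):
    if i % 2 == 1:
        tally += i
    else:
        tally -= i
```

Let's trace through this code step by step.

Initialize: tally = 0
Entering loop: for i in range(1, 9):
After iteration 1: i = 1, tally = 1
After iteration 2: i = 2, tally = -1
After iteration 3: i = 3, tally = 2
After iteration 4: i = 4, tally = -2
After iteration 5: i = 5, tally = 3
After iteration 6: i = 6, tally = -3
After iteration 7: i = 7, tally = 4
After iteration 8: i = 8, tally = -4
Loop ends.

Final answer: -4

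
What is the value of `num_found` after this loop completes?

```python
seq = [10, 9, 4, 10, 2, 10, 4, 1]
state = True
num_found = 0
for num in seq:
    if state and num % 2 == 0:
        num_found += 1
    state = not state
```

Let's trace through this code step by step.

Initialize: seq = [10, 9, 4, 10, 2, 10, 4, 1]
Initialize: state = True
Initialize: num_found = 0
Entering loop: for num in seq:
After iteration 1: num = 10, state = False, num_found = 1
After iteration 2: num = 9, state = True, num_found = 1
After iteration 3: num = 4, state = False, num_found = 2
After iteration 4: num = 10, state = True, num_found = 2
After iteration 5: num = 2, state = False, num_found = 3
After iteration 6: num = 10, state = True, num_found = 3
After iteration 7: num = 4, state = False, num_found = 4
After iteration 8: num = 1, state = True, num_found = 4
Loop ends.

Final answer: 4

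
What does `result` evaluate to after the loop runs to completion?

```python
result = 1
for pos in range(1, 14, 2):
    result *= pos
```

Let's trace through this code step by step.

Initialize: result = 1
Entering loop: for pos in range(1, 14, 2):
After iteration 1: pos = 1, result = 1
After iteration 2: pos = 3, result = 3
After iteration 3: pos = 5, result = 15
After iteration 4: pos = 7, result = 105
After iteration 5: pos = 9, result = 945
After iteration 6: pos = 11, result = 10395
After iteration 7: pos = 13, result = 135135
Loop ends.

Final answer: 135135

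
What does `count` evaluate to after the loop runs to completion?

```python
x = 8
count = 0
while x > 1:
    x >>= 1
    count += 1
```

Let's trace through this code step by step.

Initialize: x = 8
Initialize: count = 0
Entering loop: while x > 1:
After iteration 1: x = 4, count = 1
After iteration 2: x = 2, count = 2
After iteration 3: x = 1, count = 3
Loop ends.

Final answer: 3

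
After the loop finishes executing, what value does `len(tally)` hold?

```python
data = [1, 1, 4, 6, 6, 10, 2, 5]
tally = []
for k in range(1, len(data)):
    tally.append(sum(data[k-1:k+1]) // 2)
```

Let's trace through this code step by step.

Initialize: data = [1, 1, 4, 6, 6, 10, 2, 5]
Initialize: tally = []
Entering loop: for k in range(1, len(data)):
After iteration 1: k = 1, tally = [1]
After iteration 2: k = 2, tally = [1, 2]
After iteration 3: k = 3, tally = [1, 2, 5]
After iteration 4: k = 4, tally = [1, 2, 5, 6]
After iteration 5: k = 5, tally = [1, 2, 5, 6, 8]
After iteration 6: k = 6, tally = [1, 2, 5, 6, 8, 6]
After iteration 7: k = 7, tally = [1, 2, 5, 6, 8, 6, 3]
Loop ends.
len(tally) = 7

Final answer: 7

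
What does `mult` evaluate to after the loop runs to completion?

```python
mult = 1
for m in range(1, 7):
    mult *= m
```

Let's trace through this code step by step.

Initialize: mult = 1
Entering loop: for m in range(1, 7):
After iteration 1: m = 1, mult = 1
After iteration 2: m = 2, mult = 2
After iteration 3: m = 3, mult = 6
After iteration 4: m = 4, mult = 24
After iteration 5: m = 5, mult = 120
After iteration 6: m = 6, mult = 720
Loop ends.

Final answer: 720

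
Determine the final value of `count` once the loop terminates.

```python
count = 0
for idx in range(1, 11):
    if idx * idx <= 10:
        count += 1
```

Let's trace through this code step by step.

Initialize: count = 0
Entering loop: for idx in range(1, 11):
After iteration 1: idx = 1, count = 1
After iteration 2: idx = 2, count = 2
After iteration 3: idx = 3, count = 3
After iteration 4: idx = 4, count = 3
After iteration 5: idx = 5, count = 3
After iteration 6: idx = 6, count = 3
After iteration 7: idx = 7, count = 3
After iteration 8: idx = 8, count = 3
After iteration 9: idx = 9, count = 3
After iteration 10: idx = 10, count = 3
Loop ends.

Final answer: 3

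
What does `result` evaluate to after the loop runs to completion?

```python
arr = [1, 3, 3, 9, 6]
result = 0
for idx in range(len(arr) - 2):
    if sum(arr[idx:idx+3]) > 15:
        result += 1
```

Let's trace through this code step by step.

Initialize: arr = [1, 3, 3, 9, 6]
Initialize: result = 0
Entering loop: for idx in range(len(arr) - 2):
After iteration 1: idx = 0, result = 0
After iteration 2: idx = 1, result = 0
After iteration 3: idx = 2, result = 1
Loop ends.

Final answer: 1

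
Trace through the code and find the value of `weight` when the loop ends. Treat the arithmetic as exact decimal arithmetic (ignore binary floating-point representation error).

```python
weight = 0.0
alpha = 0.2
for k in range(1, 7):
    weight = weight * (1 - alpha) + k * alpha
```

Let's trace through this code step by step.

Initialize: weight = 0.0
Initialize: alpha = 0.2
Entering loop: for k in range(1, 7):
After iteration 1: k = 1, weight = 0.2
After iteration 2: k = 2, weight = 0.56
After iteration 3: k = 3, weight = 1.048
After iteration 4: k = 4, weight = 1.6384
After iteration 5: k = 5, weight = 2.31072
After iteration 6: k = 6, weight = 3.048576
Loop ends.

Final answer: 3.048576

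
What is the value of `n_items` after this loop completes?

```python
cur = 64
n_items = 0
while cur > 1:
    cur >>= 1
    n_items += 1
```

Let's trace through this code step by step.

Initialize: cur = 64
Initialize: n_items = 0
Entering loop: while cur > 1:
After iteration 1: cur = 32, n_items = 1
After iteration 2: cur = 16, n_items = 2
After iteration 3: cur = 8, n_items = 3
After iteration 4: cur = 4, n_items = 4
After iteration 5: cur = 2, n_items = 5
After iteration 6: cur = 1, n_items = 6
Loop ends.

Final answer: 6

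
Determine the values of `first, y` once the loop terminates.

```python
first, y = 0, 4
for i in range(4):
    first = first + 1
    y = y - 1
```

Let's trace through this code step by step.

Initialize: first = 0
Initialize: y = 4
Entering loop: for i in range(4):
After iteration 1: i = 0, first = 1, y = 3
After iteration 2: i = 1, first = 2, y = 2
After iteration 3: i = 2, first = 3, y = 1
After iteration 4: i = 3, first = 4, y = 0
Loop ends.

Final answer: 4, 0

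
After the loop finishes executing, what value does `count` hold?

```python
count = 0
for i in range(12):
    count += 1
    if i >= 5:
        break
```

Let's trace through this code step by step.

Initialize: count = 0
Entering loop: for i in range(12):
After iteration 1: i = 0, count = 1
After iteration 2: i = 1, count = 2
After iteration 3: i = 2, count = 3
After iteration 4: i = 3, count = 4
After iteration 5: i = 4, count = 5
After iteration 6: i = 5, count = 6
Loop ends.

Final answer: 6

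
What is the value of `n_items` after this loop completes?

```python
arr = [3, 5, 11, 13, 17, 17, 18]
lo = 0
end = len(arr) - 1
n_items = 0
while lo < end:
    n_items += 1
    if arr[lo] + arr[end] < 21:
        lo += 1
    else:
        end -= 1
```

Let's trace through this code step by step.

Initialize: arr = [3, 5, 11, 13, 17, 17, 18]
Initialize: lo = 0
Initialize: end = 6
Initialize: n_items = 0
Entering loop: while lo < end:
After iteration 1: lo = 0, end = 5, n_items = 1
After iteration 2: lo = 1, end = 5, n_items = 2
After iteration 3: lo = 1, end = 4, n_items = 3
After iteration 4: lo = 1, end = 3, n_items = 4
After iteration 5: lo = 2, end = 3, n_items = 5
After iteration 6: lo = 2, end = 2, n_items = 6
Loop ends.

Final answer: 6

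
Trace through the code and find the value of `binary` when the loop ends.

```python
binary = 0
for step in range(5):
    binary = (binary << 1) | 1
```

Let's trace through this code step by step.

Initialize: binary = 0
Entering loop: for step in range(5):
After iteration 1: step = 0, binary = 1
After iteration 2: step = 1, binary = 3
After iteration 3: step = 2, binary = 7
After iteration 4: step = 3, binary = 15
After iteration 5: step = 4, binary = 31
Loop ends.

Final answer: 31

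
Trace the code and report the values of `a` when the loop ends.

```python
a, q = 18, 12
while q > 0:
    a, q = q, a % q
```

Let's trace through this code step by step.

Initialize: a = 18
Initialize: q = 12
Entering loop: while q > 0:
After iteration 1: a = 12, q = 6
After iteration 2: a = 6, q = 0
Loop ends.

Final answer: 6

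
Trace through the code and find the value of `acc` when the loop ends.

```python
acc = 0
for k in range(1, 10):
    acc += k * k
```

Let's trace through this code step by step.

Initialize: acc = 0
Entering loop: for k in range(1, 10):
After iteration 1: k = 1, acc = 1
After iteration 2: k = 2, acc = 5
After iteration 3: k = 3, acc = 14
After iteration 4: k = 4, acc = 30
After iteration 5: k = 5, acc = 55
After iteration 6: k = 6, acc = 91
After iteration 7: k = 7, acc = 140
After iteration 8: k = 8, acc = 204
After iteration 9: k = 9, acc = 285
Loop ends.

Final answer: 285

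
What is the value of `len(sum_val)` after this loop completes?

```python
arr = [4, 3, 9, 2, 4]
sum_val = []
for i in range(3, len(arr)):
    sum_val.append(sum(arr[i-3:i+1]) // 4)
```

Let's trace through this code step by step.

Initialize: arr = [4, 3, 9, 2, 4]
Initialize: sum_val = []
Entering loop: for i in range(3, len(arr)):
After iteration 1: i = 3, sum_val = [4]
After iteration 2: i = 4, sum_val = [4, 4]
Loop ends.
len(sum_val) = 2

Final answer: 2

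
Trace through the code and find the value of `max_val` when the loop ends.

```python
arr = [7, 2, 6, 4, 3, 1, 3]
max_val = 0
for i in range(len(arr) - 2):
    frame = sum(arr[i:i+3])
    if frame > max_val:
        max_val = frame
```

Let's trace through this code step by step.

Initialize: arr = [7, 2, 6, 4, 3, 1, 3]
Initialize: max_val = 0
Entering loop: for i in range(len(arr) - 2):
After iteration 1: i = 0, max_val = 15, frame = 15
After iteration 2: i = 1, max_val = 15, frame = 12
After iteration 3: i = 2, max_val = 15, frame = 13
After iteration 4: i = 3, max_val = 15, frame = 8
After iteration 5: i = 4, max_val = 15, frame = 7
Loop ends.

Final answer: 15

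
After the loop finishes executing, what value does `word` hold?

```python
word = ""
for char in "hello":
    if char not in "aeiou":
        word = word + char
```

Let's trace through this code step by step.

Initialize: word = ''
Entering loop: for char in "hello":
After iteration 1: char = 'h', word = 'h'
After iteration 2: char = 'e', word = 'h'
After iteration 3: char = 'l', word = 'hl'
After iteration 4: char = 'l', word = 'hll'
After iteration 5: char = 'o', word = 'hll'
Loop ends.

Final answer: 'hll'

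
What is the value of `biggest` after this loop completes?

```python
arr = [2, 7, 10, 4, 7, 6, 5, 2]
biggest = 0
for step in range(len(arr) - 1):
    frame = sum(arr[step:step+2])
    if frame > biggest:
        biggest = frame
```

Let's trace through this code step by step.

Initialize: arr = [2, 7, 10, 4, 7, 6, 5, 2]
Initialize: biggest = 0
Entering loop: for step in range(len(arr) - 1):
After iteration 1: step = 0, biggest = 9, frame = 9
After iteration 2: step = 1, biggest = 17, frame = 17
After iteration 3: step = 2, biggest = 17, frame = 14
After iteration 4: step = 3, biggest = 17, frame = 11
After iteration 5: step = 4, biggest = 17, frame = 13
After iteration 6: step = 5, biggest = 17, frame = 11
After iteration 7: step = 6, biggest = 17, frame = 7
Loop ends.

Final answer: 17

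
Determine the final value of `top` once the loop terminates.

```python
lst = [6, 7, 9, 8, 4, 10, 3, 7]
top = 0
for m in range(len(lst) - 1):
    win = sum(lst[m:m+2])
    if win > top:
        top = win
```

Let's trace through this code step by step.

Initialize: lst = [6, 7, 9, 8, 4, 10, 3, 7]
Initialize: top = 0
Entering loop: for m in range(len(lst) - 1):
After iteration 1: m = 0, top = 13, win = 13
After iteration 2: m = 1, top = 16, win = 16
After iteration 3: m = 2, top = 17, win = 17
After iteration 4: m = 3, top = 17, win = 12
After iteration 5: m = 4, top = 17, win = 14
After iteration 6: m = 5, top = 17, win = 13
After iteration 7: m = 6, top = 17, win = 10
Loop ends.

Final answer: 17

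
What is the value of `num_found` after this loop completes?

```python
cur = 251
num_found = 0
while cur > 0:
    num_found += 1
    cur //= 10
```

Let's trace through this code step by step.

Initialize: cur = 251
Initialize: num_found = 0
Entering loop: while cur > 0:
After iteration 1: cur = 25, num_found = 1
After iteration 2: cur = 2, num_found = 2
After iteration 3: cur = 0, num_found = 3
Loop ends.

Final answer: 3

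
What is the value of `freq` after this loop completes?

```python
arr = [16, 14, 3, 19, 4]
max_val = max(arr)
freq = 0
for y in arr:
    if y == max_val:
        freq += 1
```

Let's trace through this code step by step.

Initialize: arr = [16, 14, 3, 19, 4]
Initialize: max_val = 19
Initialize: freq = 0
Entering loop: for y in arr:
After iteration 1: y = 16, freq = 0
After iteration 2: y = 14, freq = 0
After iteration 3: y = 3, freq = 0
After iteration 4: y = 19, freq = 1
After iteration 5: y = 4, freq = 1
Loop ends.

Final answer: 1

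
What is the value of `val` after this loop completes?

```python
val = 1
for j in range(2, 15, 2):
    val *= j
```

Let's trace through this code step by step.

Initialize: val = 1
Entering loop: for j in range(2, 15, 2):
After iteration 1: j = 2, val = 2
After iteration 2: j = 4, val = 8
After iteration 3: j = 6, val = 48
After iteration 4: j = 8, val = 384
After iteration 5: j = 10, val = 3840
After iteration 6: j = 12, val = 46080
After iteration 7: j = 14, val = 645120
Loop ends.

Final answer: 645120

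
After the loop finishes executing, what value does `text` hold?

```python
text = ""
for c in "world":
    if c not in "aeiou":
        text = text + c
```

Let's trace through this code step by step.

Initialize: text = ''
Entering loop: for c in "world":
After iteration 1: c = 'w', text = 'w'
After iteration 2: c = 'o', text = 'w'
After iteration 3: c = 'r', text = 'wr'
After iteration 4: c = 'l', text = 'wrl'
After iteration 5: c = 'd', text = 'wrld'
Loop ends.

Final answer: 'wrld'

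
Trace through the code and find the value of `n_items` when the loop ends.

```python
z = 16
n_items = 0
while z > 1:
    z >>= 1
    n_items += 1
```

Let's trace through this code step by step.

Initialize: z = 16
Initialize: n_items = 0
Entering loop: while z > 1:
After iteration 1: z = 8, n_items = 1
After iteration 2: z = 4, n_items = 2
After iteration 3: z = 2, n_items = 3
After iteration 4: z = 1, n_items = 4
Loop ends.

Final answer: 4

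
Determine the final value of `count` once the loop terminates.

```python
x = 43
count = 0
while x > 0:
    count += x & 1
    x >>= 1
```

Let's trace through this code step by step.

Initialize: x = 43
Initialize: count = 0
Entering loop: while x > 0:
After iteration 1: x = 21, count = 1
After iteration 2: x = 10, count = 2
After iteration 3: x = 5, count = 2
After iteration 4: x = 2, count = 3
After iteration 5: x = 1, count = 3
After iteration 6: x = 0, count = 4
Loop ends.

Final answer: 4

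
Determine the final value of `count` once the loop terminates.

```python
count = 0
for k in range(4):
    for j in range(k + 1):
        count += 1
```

Let's trace through this code step by step.

Initialize: count = 0
Entering loop: for k in range(4):
After iteration 1: k = 0, count = 1, j = 0
After iteration 2: k = 1, count = 3, j = 1
After iteration 3: k = 2, count = 6, j = 2
After iteration 4: k = 3, count = 10, j = 3
Loop ends.

Final answer: 10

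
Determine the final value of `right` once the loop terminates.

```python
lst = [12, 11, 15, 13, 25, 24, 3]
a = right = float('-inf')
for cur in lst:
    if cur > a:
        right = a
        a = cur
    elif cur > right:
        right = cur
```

Let's trace through this code step by step.

Initialize: lst = [12, 11, 15, 13, 25, 24, 3]
Initialize: a = -inf
Initialize: right = -inf
Entering loop: for cur in lst:
After iteration 1: cur = 12, a = 12, right = -inf
After iteration 2: cur = 11, a = 12, right = 11
After iteration 3: cur = 15, a = 15, right = 12
After iteration 4: cur = 13, a = 15, right = 13
After iteration 5: cur = 25, a = 25, right = 15
After iteration 6: cur = 24, a = 25, right = 24
After iteration 7: cur = 3, a = 25, right = 24
Loop ends.

Final answer: 24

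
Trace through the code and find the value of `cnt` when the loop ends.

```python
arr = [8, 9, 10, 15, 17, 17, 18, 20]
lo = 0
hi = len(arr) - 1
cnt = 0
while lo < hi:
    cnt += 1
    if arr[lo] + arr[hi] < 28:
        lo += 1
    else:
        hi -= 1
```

Let's trace through this code step by step.

Initialize: arr = [8, 9, 10, 15, 17, 17, 18, 20]
Initialize: lo = 0
Initialize: hi = 7
Initialize: cnt = 0
Entering loop: while lo < hi:
After iteration 1: lo = 0, hi = 6, cnt = 1
After iteration 2: lo = 1, hi = 6, cnt = 2
After iteration 3: lo = 2, hi = 6, cnt = 3
After iteration 4: lo = 2, hi = 5, cnt = 4
After iteration 5: lo = 3, hi = 5, cnt = 5
After iteration 6: lo = 3, hi = 4, cnt = 6
After iteration 7: lo = 3, hi = 3, cnt = 7
Loop ends.

Final answer: 7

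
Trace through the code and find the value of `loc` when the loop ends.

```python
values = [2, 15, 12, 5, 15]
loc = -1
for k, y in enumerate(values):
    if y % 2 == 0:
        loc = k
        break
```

Let's trace through this code step by step.

Initialize: values = [2, 15, 12, 5, 15]
Initialize: loc = -1
Entering loop: for k, y in enumerate(values):
After iteration 1: k = 0, y = 2, loc = 0
Loop ends.

Final answer: 0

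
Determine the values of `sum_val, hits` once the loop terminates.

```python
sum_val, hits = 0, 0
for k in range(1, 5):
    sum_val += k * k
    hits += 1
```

Let's trace through this code step by step.

Initialize: sum_val = 0
Initialize: hits = 0
Entering loop: for k in range(1, 5):
After iteration 1: k = 1, sum_val = 1, hits = 1
After iteration 2: k = 2, sum_val = 5, hits = 2
After iteration 3: k = 3, sum_val = 14, hits = 3
After iteration 4: k = 4, sum_val = 30, hits = 4
Loop ends.

Final answer: 30, 4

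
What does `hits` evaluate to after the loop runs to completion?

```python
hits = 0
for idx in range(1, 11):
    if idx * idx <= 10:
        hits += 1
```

Let's trace through this code step by step.

Initialize: hits = 0
Entering loop: for idx in range(1, 11):
After iteration 1: idx = 1, hits = 1
After iteration 2: idx = 2, hits = 2
After iteration 3: idx = 3, hits = 3
After iteration 4: idx = 4, hits = 3
After iteration 5: idx = 5, hits = 3
After iteration 6: idx = 6, hits = 3
After iteration 7: idx = 7, hits = 3
After iteration 8: idx = 8, hits = 3
After iteration 9: idx = 9, hits = 3
After iteration 10: idx = 10, hits = 3
Loop ends.

Final answer: 3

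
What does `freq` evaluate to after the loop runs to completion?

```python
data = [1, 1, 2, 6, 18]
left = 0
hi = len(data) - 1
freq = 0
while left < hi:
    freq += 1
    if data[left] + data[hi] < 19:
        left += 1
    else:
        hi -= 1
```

Let's trace through this code step by step.

Initialize: data = [1, 1, 2, 6, 18]
Initialize: left = 0
Initialize: hi = 4
Initialize: freq = 0
Entering loop: while left < hi:
After iteration 1: left = 0, hi = 3, freq = 1
After iteration 2: left = 1, hi = 3, freq = 2
After iteration 3: left = 2, hi = 3, freq = 3
After iteration 4: left = 3, hi = 3, freq = 4
Loop ends.

Final answer: 4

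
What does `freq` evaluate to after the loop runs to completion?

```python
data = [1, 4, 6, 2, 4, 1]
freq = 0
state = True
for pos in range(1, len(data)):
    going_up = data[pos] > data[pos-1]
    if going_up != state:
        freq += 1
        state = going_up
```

Let's trace through this code step by step.

Initialize: data = [1, 4, 6, 2, 4, 1]
Initialize: freq = 0
Initialize: state = True
Entering loop: for pos in range(1, len(data)):
After iteration 1: pos = 1, freq = 0, state = True, going_up = True
After iteration 2: pos = 2, freq = 0, state = True, going_up = True
After iteration 3: pos = 3, freq = 1, state = False, going_up = False
After iteration 4: pos = 4, freq = 2, state = True, going_up = True
After iteration 5: pos = 5, freq = 3, state = False, going_up = False
Loop ends.

Final answer: 3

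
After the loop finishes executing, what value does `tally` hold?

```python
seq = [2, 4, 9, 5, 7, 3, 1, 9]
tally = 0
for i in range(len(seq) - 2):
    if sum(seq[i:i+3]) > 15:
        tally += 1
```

Let's trace through this code step by step.

Initialize: seq = [2, 4, 9, 5, 7, 3, 1, 9]
Initialize: tally = 0
Entering loop: for i in range(len(seq) - 2):
After iteration 1: i = 0, tally = 0
After iteration 2: i = 1, tally = 1
After iteration 3: i = 2, tally = 2
After iteration 4: i = 3, tally = 2
After iteration 5: i = 4, tally = 2
After iteration 6: i = 5, tally = 2
Loop ends.

Final answer: 2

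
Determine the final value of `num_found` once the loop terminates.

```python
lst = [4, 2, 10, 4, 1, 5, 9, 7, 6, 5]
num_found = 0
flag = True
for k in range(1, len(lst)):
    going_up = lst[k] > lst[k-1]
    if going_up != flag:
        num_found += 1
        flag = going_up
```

Let's trace through this code step by step.

Initialize: lst = [4, 2, 10, 4, 1, 5, 9, 7, 6, 5]
Initialize: num_found = 0
Initialize: flag = True
Entering loop: for k in range(1, len(lst)):
After iteration 1: k = 1, num_found = 1, flag = False, going_up = False
After iteration 2: k = 2, num_found = 2, flag = True, going_up = True
After iteration 3: k = 3, num_found = 3, flag = False, going_up = False
After iteration 4: k = 4, num_found = 3, flag = False, going_up = False
After iteration 5: k = 5, num_found = 4, flag = True, going_up = True
After iteration 6: k = 6, num_found = 4, flag = True, going_up = True
After iteration 7: k = 7, num_found = 5, flag = False, going_up = False
After iteration 8: k = 8, num_found = 5, flag = False, going_up = False
After iteration 9: k = 9, num_found = 5, flag = False, going_up = False
Loop ends.

Final answer: 5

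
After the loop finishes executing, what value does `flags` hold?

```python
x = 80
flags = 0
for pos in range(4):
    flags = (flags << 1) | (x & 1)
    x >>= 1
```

Let's trace through this code step by step.

Initialize: x = 80
Initialize: flags = 0
Entering loop: for pos in range(4):
After iteration 1: pos = 0, x = 40, flags = 0
After iteration 2: pos = 1, x = 20, flags = 0
After iteration 3: pos = 2, x = 10, flags = 0
After iteration 4: pos = 3, x = 5, flags = 0
Loop ends.

Final answer: 0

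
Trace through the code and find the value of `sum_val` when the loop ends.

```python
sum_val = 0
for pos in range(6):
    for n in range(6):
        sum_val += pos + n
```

Let's trace through this code step by step.

Initialize: sum_val = 0
Entering loop: for pos in range(6):
After iteration 1: pos = 0, sum_val = 15
After iteration 2: pos = 1, sum_val = 36
After iteration 3: pos = 2, sum_val = 63
After iteration 4: pos = 3, sum_val = 96
After iteration 5: pos = 4, sum_val = 135
After iteration 6: pos = 5, sum_val = 180
Loop ends.

Final answer: 180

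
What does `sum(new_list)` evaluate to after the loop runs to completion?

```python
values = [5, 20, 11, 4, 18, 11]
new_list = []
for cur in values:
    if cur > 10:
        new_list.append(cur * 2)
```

Let's trace through this code step by step.

Initialize: values = [5, 20, 11, 4, 18, 11]
Initialize: new_list = []
Entering loop: for cur in values:
After iteration 1: cur = 5, new_list = []
After iteration 2: cur = 20, new_list = [40]
After iteration 3: cur = 11, new_list = [40, 22]
After iteration 4: cur = 4, new_list = [40, 22]
After iteration 5: cur = 18, new_list = [40, 22, 36]
After iteration 6: cur = 11, new_list = [40, 22, 36, 22]
Loop ends.
sum(new_list) = 120

Final answer: 120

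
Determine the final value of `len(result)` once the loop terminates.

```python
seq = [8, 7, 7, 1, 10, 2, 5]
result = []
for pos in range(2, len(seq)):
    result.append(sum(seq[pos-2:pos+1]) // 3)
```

Let's trace through this code step by step.

Initialize: seq = [8, 7, 7, 1, 10, 2, 5]
Initialize: result = []
Entering loop: for pos in range(2, len(seq)):
After iteration 1: pos = 2, result = [7]
After iteration 2: pos = 3, result = [7, 5]
After iteration 3: pos = 4, result = [7, 5, 6]
After iteration 4: pos = 5, result = [7, 5, 6, 4]
After iteration 5: pos = 6, result = [7, 5, 6, 4, 5]
Loop ends.
len(result) = 5

Final answer: 5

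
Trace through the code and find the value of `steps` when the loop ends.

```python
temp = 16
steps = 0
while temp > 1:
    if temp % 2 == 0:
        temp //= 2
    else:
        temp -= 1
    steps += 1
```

Let's trace through this code step by step.

Initialize: temp = 16
Initialize: steps = 0
Entering loop: while temp > 1:
After iteration 1: temp = 8, steps = 1
After iteration 2: temp = 4, steps = 2
After iteration 3: temp = 2, steps = 3
After iteration 4: temp = 1, steps = 4
Loop ends.

Final answer: 4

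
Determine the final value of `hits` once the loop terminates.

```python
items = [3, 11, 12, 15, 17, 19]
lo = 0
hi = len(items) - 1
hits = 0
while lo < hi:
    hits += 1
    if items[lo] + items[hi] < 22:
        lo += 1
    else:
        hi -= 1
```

Let's trace through this code step by step.

Initialize: items = [3, 11, 12, 15, 17, 19]
Initialize: lo = 0
Initialize: hi = 5
Initialize: hits = 0
Entering loop: while lo < hi:
After iteration 1: lo = 0, hi = 4, hits = 1
After iteration 2: lo = 1, hi = 4, hits = 2
After iteration 3: lo = 1, hi = 3, hits = 3
After iteration 4: lo = 1, hi = 2, hits = 4
After iteration 5: lo = 1, hi = 1, hits = 5
Loop ends.

Final answer: 5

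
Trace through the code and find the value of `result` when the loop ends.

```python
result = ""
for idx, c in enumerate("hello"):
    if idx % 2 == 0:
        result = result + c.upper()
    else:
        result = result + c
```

Let's trace through this code step by step.

Initialize: result = ''
Entering loop: for idx, c in enumerate("hello"):
After iteration 1: idx = 0, c = 'h', result = 'H'
After iteration 2: idx = 1, c = 'e', result = 'He'
After iteration 3: idx = 2, c = 'l', result = 'HeL'
After iteration 4: idx = 3, c = 'l', result = 'HeLl'
After iteration 5: idx = 4, c = 'o', result = 'HeLlO'
Loop ends.

Final answer: 'HeLlO'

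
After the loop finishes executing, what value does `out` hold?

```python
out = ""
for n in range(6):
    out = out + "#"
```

Let's trace through this code step by step.

Initialize: out = ''
Entering loop: for n in range(6):
After iteration 1: n = 0, out = '#'
After iteration 2: n = 1, out = '##'
After iteration 3: n = 2, out = '###'
After iteration 4: n = 3, out = '####'
After iteration 5: n = 4, out = '#####'
After iteration 6: n = 5, out = '######'
Loop ends.

Final answer: '######'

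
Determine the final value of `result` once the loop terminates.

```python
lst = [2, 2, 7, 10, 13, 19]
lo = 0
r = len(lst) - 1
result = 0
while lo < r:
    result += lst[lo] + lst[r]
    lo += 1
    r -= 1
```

Let's trace through this code step by step.

Initialize: lst = [2, 2, 7, 10, 13, 19]
Initialize: lo = 0
Initialize: r = 5
Initialize: result = 0
Entering loop: while lo < r:
After iteration 1: lo = 1, r = 4, result = 21
After iteration 2: lo = 2, r = 3, result = 36
After iteration 3: lo = 3, r = 2, result = 53
Loop ends.

Final answer: 53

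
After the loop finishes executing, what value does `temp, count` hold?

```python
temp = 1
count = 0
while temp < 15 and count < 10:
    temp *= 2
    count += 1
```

Let's trace through this code step by step.

Initialize: temp = 1
Initialize: count = 0
Entering loop: while temp < 15 and count < 10:
After iteration 1: temp = 2, count = 1
After iteration 2: temp = 4, count = 2
After iteration 3: temp = 8, count = 3
After iteration 4: temp = 16, count = 4
Loop ends.

Final answer: 16, 4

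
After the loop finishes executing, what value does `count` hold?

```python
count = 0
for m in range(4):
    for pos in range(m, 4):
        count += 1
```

Let's trace through this code step by step.

Initialize: count = 0
Entering loop: for m in range(4):
After iteration 1: m = 0, count = 4
After iteration 2: m = 1, count = 7
After iteration 3: m = 2, count = 9
After iteration 4: m = 3, count = 10
Loop ends.

Final answer: 10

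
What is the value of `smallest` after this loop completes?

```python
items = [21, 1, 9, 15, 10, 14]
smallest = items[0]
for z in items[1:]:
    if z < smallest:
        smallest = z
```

Let's trace through this code step by step.

Initialize: items = [21, 1, 9, 15, 10, 14]
Initialize: smallest = 21
Entering loop: for z in items[1:]:
After iteration 1: z = 1, smallest = 1
After iteration 2: z = 9, smallest = 1
After iteration 3: z = 15, smallest = 1
After iteration 4: z = 10, smallest = 1
After iteration 5: z = 14, smallest = 1
Loop ends.

Final answer: 1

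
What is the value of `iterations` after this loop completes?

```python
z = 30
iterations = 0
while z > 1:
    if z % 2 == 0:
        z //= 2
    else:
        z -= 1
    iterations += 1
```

Let's trace through this code step by step.

Initialize: z = 30
Initialize: iterations = 0
Entering loop: while z > 1:
After iteration 1: z = 15, iterations = 1
After iteration 2: z = 14, iterations = 2
After iteration 3: z = 7, iterations = 3
After iteration 4: z = 6, iterations = 4
After iteration 5: z = 3, iterations = 5
After iteration 6: z = 2, iterations = 6
After iteration 7: z = 1, iterations = 7
Loop ends.

Final answer: 7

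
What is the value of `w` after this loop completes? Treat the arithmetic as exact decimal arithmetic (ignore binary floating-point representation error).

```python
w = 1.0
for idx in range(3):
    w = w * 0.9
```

Let's trace through this code step by step.

Initialize: w = 1.0
Entering loop: for idx in range(3):
After iteration 1: idx = 0, w = 0.9
After iteration 2: idx = 1, w = 0.81
After iteration 3: idx = 2, w = 0.729
Loop ends.

Final answer: 0.729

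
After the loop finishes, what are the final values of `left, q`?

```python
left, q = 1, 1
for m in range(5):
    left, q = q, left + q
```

Let's trace through this code step by step.

Initialize: left = 1
Initialize: q = 1
Entering loop: for m in range(5):
After iteration 1: m = 0, left = 1, q = 2
After iteration 2: m = 1, left = 2, q = 3
After iteration 3: m = 2, left = 3, q = 5
After iteration 4: m = 3, left = 5, q = 8
After iteration 5: m = 4, left = 8, q = 13
Loop ends.

Final answer: 8, 13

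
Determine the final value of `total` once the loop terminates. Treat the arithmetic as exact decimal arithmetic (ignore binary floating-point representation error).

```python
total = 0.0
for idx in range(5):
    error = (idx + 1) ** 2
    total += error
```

Let's trace through this code step by step.

Initialize: total = 0.0
Entering loop: for idx in range(5):
After iteration 1: idx = 0, total = 1.0, error = 1
After iteration 2: idx = 1, total = 5.0, error = 4
After iteration 3: idx = 2, total = 14.0, error = 9
After iteration 4: idx = 3, total = 30.0, error = 16
After iteration 5: idx = 4, total = 55.0, error = 25
Loop ends.

Final answer: 55.0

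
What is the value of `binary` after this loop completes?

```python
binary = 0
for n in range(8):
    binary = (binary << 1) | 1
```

Let's trace through this code step by step.

Initialize: binary = 0
Entering loop: for n in range(8):
After iteration 1: n = 0, binary = 1
After iteration 2: n = 1, binary = 3
After iteration 3: n = 2, binary = 7
After iteration 4: n = 3, binary = 15
After iteration 5: n = 4, binary = 31
After iteration 6: n = 5, binary = 63
After iteration 7: n = 6, binary = 127
After iteration 8: n = 7, binary = 255
Loop ends.

Final answer: 255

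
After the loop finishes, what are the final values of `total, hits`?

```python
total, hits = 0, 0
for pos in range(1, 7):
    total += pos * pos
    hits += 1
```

Let's trace through this code step by step.

Initialize: total = 0
Initialize: hits = 0
Entering loop: for pos in range(1, 7):
After iteration 1: pos = 1, total = 1, hits = 1
After iteration 2: pos = 2, total = 5, hits = 2
After iteration 3: pos = 3, total = 14, hits = 3
After iteration 4: pos = 4, total = 30, hits = 4
After iteration 5: pos = 5, total = 55, hits = 5
After iteration 6: pos = 6, total = 91, hits = 6
Loop ends.

Final answer: 91, 6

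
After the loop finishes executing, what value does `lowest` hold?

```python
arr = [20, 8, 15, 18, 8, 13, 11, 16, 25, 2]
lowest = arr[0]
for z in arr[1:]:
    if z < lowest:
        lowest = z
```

Let's trace through this code step by step.

Initialize: arr = [20, 8, 15, 18, 8, 13, 11, 16, 25, 2]
Initialize: lowest = 20
Entering loop: for z in arr[1:]:
After iteration 1: z = 8, lowest = 8
After iteration 2: z = 15, lowest = 8
After iteration 3: z = 18, lowest = 8
After iteration 4: z = 8, lowest = 8
After iteration 5: z = 13, lowest = 8
After iteration 6: z = 11, lowest = 8
After iteration 7: z = 16, lowest = 8
After iteration 8: z = 25, lowest = 8
After iteration 9: z = 2, lowest = 2
Loop ends.

Final answer: 2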